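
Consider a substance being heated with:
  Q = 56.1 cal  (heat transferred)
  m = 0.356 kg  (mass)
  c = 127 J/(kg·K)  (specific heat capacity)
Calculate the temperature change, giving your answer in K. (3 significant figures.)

Rearranging: ΔT = Q/(m·c).
Q = 56.1 cal = 234.7 J; m = 0.356 kg; c = 127 J/(kg·K).
ΔT = 5.192 K

5.19 K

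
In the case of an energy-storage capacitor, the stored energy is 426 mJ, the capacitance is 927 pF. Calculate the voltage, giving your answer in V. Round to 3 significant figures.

30300 V

Rearranging: V = √(2E/C).
E = 426 mJ = 0.4260 J; C = 927 pF = 9.270×10^-10 F.
V = 30317 V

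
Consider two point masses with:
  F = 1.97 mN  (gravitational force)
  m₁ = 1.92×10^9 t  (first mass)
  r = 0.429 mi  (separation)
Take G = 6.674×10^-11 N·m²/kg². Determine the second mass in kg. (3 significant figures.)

7.33 kg

Rearranging: m₂ = F·r²/(G·m₁).
F = 1.97 mN = 0.001970 N; m₁ = 1.92×10^9 t = 1.920×10^12 kg; r = 0.429 mi = 690.4 m; G = 6.674×10^-11 N·m²/kg².
m₂ = 7.328 kg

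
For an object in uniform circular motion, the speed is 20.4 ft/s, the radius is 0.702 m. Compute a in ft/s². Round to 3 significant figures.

181 ft/s²

a is given directly by: a = v²/r.
v = 20.4 ft/s = 6.218 m/s; r = 0.702 m.
a = 55.07 m/s²
55.07 m/s² × (1 ft/s² / 0.3048 m/s²) = 180.7 ft/s²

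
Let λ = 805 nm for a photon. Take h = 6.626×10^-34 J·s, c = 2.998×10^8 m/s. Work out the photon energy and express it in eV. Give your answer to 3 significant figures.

1.54 eV

Directly: E = hc/λ.
λ = 805 nm = 8.050×10^-7 m; h = 6.626×10^-34 J·s; c = 2.998×10^8 m/s.
E = 2.468×10^-19 J
2.468×10^-19 J × (1 eV / 1.602×10^-19 J) = 1.540 eV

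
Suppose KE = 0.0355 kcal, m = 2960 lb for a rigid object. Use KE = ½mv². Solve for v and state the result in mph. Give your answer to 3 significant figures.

1.05 mph

Solving KE = ½mv² for v: v = √(2·KE/m).
KE = 0.0355 kcal = 148.5 J; m = 2960 lb = 1343 kg.
v = 0.4704 m/s
0.4704 m/s × (1 mph / 0.4470 m/s) = 1.052 mph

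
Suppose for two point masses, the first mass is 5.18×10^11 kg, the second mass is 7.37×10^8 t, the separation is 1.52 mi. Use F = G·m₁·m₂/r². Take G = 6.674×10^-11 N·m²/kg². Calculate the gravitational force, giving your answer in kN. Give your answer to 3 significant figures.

Directly: F = Gm₁m₂/r².
m₁ = 5.18×10^11 kg; m₂ = 7.37×10^8 t = 7.370×10^11 kg; r = 1.52 mi = 2446 m; G = 6.674×10^-11 N·m²/kg².
F = 4.258×10^6 N
4.258×10^6 N × (1 kN / 1000 N) = 4258 kN

4260 kN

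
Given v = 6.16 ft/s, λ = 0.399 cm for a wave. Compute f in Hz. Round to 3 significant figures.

471 Hz

Rearranging: f = v/λ.
v = 6.16 ft/s = 1.878 m/s; λ = 0.399 cm = 0.003990 m.
f = 470.6 Hz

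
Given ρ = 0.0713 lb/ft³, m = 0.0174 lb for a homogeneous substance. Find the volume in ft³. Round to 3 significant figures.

0.244 ft³

Solving ρ = m/V for V: V = m/ρ.
ρ = 0.0713 lb/ft³ = 1.142 kg/m³; m = 0.0174 lb = 0.007893 kg.
V = 0.006910 m³
0.006910 m³ × (1 ft³ / 0.02832 m³) = 0.2440 ft³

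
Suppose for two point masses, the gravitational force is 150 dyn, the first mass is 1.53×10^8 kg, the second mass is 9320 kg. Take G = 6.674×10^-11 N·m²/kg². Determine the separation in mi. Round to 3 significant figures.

0.157 mi

From Newton's law of gravitation: r = √(G·m₁m₂/F).
F = 150 dyn = 0.001500 N; m₁ = 1.53×10^8 kg; m₂ = 9320 kg; G = 6.674×10^-11 N·m²/kg².
r = 251.9 m
251.9 m × (1 mi / 1609 m) = 0.1565 mi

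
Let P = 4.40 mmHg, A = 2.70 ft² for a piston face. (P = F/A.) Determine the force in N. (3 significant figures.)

Rearranging: F = P·A.
P = 4.40 mmHg = 586.6 Pa; A = 2.70 ft² = 0.2508 m².
F = 147.1 N

147 N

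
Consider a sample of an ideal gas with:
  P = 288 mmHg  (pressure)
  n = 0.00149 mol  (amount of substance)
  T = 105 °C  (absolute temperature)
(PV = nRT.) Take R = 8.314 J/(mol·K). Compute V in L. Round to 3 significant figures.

From the ideal-gas law: V = nRT/P.
P = 288 mmHg = 38397 Pa; n = 0.00149 mol; T = 105 °C = 378.1 K; R = 8.314 J/(mol·K).
V = 1.220×10^-4 m³
1.220×10^-4 m³ × (1 L / 0.001000 m³) = 0.1220 L

0.122 L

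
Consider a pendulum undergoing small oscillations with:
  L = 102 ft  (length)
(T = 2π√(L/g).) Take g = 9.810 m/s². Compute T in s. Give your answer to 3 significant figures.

Directly: T = 2π√(L/g).
L = 102 ft = 31.09 m; g = 9.810 m/s².
T = 11.19 s

11.2 s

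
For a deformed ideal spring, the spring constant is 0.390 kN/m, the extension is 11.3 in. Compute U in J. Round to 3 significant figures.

16.1 J

Directly: U = ½kx².
k = 0.390 kN/m = 390.0 N/m; x = 11.3 in = 0.2870 m.
U = 16.06 J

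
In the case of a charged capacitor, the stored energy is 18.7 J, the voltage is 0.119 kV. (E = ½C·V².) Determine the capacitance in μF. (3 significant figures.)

Rearranging: C = 2E/V².
E = 18.7 J; V = 0.119 kV = 119.0 V.
C = 0.002641 F
0.002641 F × (1 μF / 1.000×10^-6 F) = 2641 μF

2640 μF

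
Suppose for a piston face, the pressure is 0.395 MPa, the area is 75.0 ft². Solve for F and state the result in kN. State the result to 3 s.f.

2750 kN

Rearranging P = F/A for F: F = P·A.
P = 0.395 MPa = 3.950×10^5 Pa; A = 75.0 ft² = 6.968 m².
F = 2.752×10^6 N
2.752×10^6 N × (1 kN / 1000 N) = 2752 kN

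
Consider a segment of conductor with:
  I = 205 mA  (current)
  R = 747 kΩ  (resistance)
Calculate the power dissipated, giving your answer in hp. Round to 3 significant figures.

42.1 hp

Directly: P = I²R.
I = 205 mA = 0.2050 A; R = 747 kΩ = 7.470×10^5 Ω.
P = 31393 W
31393 W × (1 hp / 745.7 W) = 42.10 hp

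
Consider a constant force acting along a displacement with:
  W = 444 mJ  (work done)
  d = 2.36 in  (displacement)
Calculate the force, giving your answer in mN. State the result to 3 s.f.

7410 mN

Rearranging W = F·d for F: F = W/d.
W = 444 mJ = 0.4440 J; d = 2.36 in = 0.05994 m.
F = 7.407 N
7.407 N × (1 mN / 0.001000 N) = 7407 mN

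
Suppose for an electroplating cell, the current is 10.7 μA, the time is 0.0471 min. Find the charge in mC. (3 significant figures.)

q is given directly by: q = It.
I = 10.7 μA = 1.070×10^-5 A; t = 0.0471 min = 2.826 s.
q = 3.024×10^-5 C
3.024×10^-5 C × (1 mC / 0.001000 C) = 0.03024 mC

0.0302 mC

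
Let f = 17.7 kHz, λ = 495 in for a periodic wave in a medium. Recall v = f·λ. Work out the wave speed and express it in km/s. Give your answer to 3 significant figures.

Directly: v = fλ.
f = 17.7 kHz = 17700 Hz; λ = 495 in = 12.57 m.
v = 2.225×10^5 m/s
2.225×10^5 m/s × (1 km/s / 1000 m/s) = 222.5 km/s

223 km/s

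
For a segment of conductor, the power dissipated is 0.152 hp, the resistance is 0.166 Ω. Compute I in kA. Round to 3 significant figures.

0.0261 kA

Solving P = I²R for I: I = √(P/R).
P = 0.152 hp = 113.3 W; R = 0.166 Ω.
I = 26.13 A
26.13 A × (1 kA / 1000 A) = 0.02613 kA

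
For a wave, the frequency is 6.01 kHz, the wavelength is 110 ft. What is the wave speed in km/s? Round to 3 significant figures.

Directly: v = fλ.
f = 6.01 kHz = 6010 Hz; λ = 110 ft = 33.53 m.
v = 2.015×10^5 m/s
2.015×10^5 m/s × (1 km/s / 1000 m/s) = 201.5 km/s

202 km/s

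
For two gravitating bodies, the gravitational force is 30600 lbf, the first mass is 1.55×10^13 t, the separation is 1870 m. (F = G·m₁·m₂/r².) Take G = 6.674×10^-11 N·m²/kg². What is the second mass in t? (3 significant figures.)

460 t

Rearranging: m₂ = F·r²/(G·m₁).
F = 30600 lbf = 1.361×10^5 N; m₁ = 1.55×10^13 t = 1.550×10^16 kg; r = 1870 m; G = 6.674×10^-11 N·m²/kg².
m₂ = 4.601×10^5 kg
4.601×10^5 kg × (1 t / 1000 kg) = 460.1 t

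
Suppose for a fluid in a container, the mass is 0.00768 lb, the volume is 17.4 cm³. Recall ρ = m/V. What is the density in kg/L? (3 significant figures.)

Directly: ρ = m/V.
m = 0.00768 lb = 0.003484 kg; V = 17.4 cm³ = 1.740×10^-5 m³.
ρ = 200.2 kg/m³
200.2 kg/m³ × (1 kg/L / 1000 kg/m³) = 0.2002 kg/L

0.200 kg/L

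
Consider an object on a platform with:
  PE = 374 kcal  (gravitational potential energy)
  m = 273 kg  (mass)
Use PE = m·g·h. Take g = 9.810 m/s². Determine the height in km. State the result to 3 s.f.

0.584 km

Solving PE = m·g·h for h: h = PE/(m·g).
PE = 374 kcal = 1.565×10^6 J; m = 273 kg; g = 9.810 m/s².
h = 584.3 m
584.3 m × (1 km / 1000 m) = 0.5843 km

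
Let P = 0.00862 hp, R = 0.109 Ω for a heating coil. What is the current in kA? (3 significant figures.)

Rearranging: I = √(P/R).
P = 0.00862 hp = 6.428 W; R = 0.109 Ω.
I = 7.679 A
7.679 A × (1 kA / 1000 A) = 0.007679 kA

0.00768 kA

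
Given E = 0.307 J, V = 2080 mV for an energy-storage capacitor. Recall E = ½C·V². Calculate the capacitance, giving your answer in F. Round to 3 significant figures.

0.142 F

Rearranging: C = 2E/V².
E = 0.307 J; V = 2080 mV = 2.080 V.
C = 0.1419 F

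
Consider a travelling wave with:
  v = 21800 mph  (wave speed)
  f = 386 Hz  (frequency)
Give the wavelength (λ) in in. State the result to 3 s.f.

Rearranging: λ = v/f.
v = 21800 mph = 9745 m/s; f = 386 Hz.
λ = 25.25 m
25.25 m × (1 in / 0.02540 m) = 994.0 in

994 in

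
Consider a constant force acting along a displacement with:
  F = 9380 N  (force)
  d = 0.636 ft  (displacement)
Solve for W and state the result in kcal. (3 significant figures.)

Directly: W = F·d.
F = 9380 N; d = 0.636 ft = 0.1939 m.
W = 1818 J
1818 J × (1 kcal / 4184 J) = 0.4346 kcal

0.435 kcal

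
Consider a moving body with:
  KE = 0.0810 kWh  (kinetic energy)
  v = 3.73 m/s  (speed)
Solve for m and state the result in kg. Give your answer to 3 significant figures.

41900 kg

Rearranging: m = 2·KE/v².
KE = 0.0810 kWh = 2.916×10^5 J; v = 3.73 m/s.
m = 41918 kg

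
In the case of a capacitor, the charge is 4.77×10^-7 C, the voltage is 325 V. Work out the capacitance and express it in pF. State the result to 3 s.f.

Directly: C = Q/V.
Q = 4.77×10^-7 C; V = 325 V.
C = 1.468×10^-9 F
1.468×10^-9 F × (1 pF / 1.000×10^-12 F) = 1468 pF

1470 pF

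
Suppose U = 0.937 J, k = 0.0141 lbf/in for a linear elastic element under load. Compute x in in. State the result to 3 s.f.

34.3 in

Rearranging: x = √(2U/k).
U = 0.937 J; k = 0.0141 lbf/in = 2.469 N/m.
x = 0.8712 m
0.8712 m × (1 in / 0.02540 m) = 34.30 in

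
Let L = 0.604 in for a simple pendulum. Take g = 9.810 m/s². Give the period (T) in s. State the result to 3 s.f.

T is given directly by: T = 2π√(L/g).
L = 0.604 in = 0.01534 m; g = 9.810 m/s².
T = 0.2485 s

0.248 s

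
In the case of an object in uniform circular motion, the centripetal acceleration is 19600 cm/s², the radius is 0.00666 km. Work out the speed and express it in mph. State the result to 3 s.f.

Rearranging: v = √(a·r).
a = 19600 cm/s² = 196.0 m/s²; r = 0.00666 km = 6.660 m.
v = 36.13 m/s
36.13 m/s × (1 mph / 0.4470 m/s) = 80.82 mph

80.8 mph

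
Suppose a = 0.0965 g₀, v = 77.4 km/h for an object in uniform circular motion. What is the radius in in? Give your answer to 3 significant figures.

Rearranging: r = v²/a.
a = 0.0965 g₀ = 0.9463 m/s²; v = 77.4 km/h = 21.50 m/s.
r = 488.5 m
488.5 m × (1 in / 0.02540 m) = 19231 in

19200 in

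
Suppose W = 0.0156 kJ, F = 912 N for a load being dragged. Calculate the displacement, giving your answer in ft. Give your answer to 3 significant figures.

Rearranging: d = W/F.
W = 0.0156 kJ = 15.60 J; F = 912 N.
d = 0.01711 m
0.01711 m × (1 ft / 0.3048 m) = 0.05612 ft

0.0561 ft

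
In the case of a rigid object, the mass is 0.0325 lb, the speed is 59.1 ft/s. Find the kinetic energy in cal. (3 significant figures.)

Directly: KE = ½mv².
m = 0.0325 lb = 0.01474 kg; v = 59.1 ft/s = 18.01 m/s.
KE = 2.392 J  (the unit combination reduces to kg·m²/s² = J)
2.392 J × (1 cal / 4.184 J) = 0.5717 cal

0.572 cal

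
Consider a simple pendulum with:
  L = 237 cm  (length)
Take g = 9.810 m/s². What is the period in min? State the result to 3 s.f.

0.0515 min

Directly: T = 2π√(L/g).
L = 237 cm = 2.370 m; g = 9.810 m/s².
T = 3.088 s
3.088 s × (1 min / 60.00 s) = 0.05147 min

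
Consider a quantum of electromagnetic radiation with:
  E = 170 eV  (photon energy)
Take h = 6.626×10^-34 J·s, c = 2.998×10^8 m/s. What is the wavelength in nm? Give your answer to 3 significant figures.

Solving E = h·c/λ for λ: λ = hc/E.
E = 170 eV = 2.724×10^-17 J; h = 6.626×10^-34 J·s; c = 2.998×10^8 m/s.
λ = 7.293×10^-9 m
7.293×10^-9 m × (1 nm / 1.000×10^-9 m) = 7.293 nm

7.29 nm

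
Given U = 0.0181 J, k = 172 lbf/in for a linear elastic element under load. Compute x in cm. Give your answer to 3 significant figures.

0.110 cm

Solving U = ½k·x² for x: x = √(2U/k).
U = 0.0181 J; k = 172 lbf/in = 30122 N/m.
x = 0.001096 m
0.001096 m × (1 cm / 0.01000 m) = 0.1096 cm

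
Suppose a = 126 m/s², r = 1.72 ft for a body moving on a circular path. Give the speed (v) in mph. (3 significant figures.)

18.2 mph

Solving a = v²/r for v: v = √(a·r).
a = 126 m/s²; r = 1.72 ft = 0.5243 m.
v = 8.127 m/s
8.127 m/s × (1 mph / 0.4470 m/s) = 18.18 mph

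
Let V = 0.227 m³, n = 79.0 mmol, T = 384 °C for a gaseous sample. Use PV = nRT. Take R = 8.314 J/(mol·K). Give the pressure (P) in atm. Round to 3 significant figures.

From the ideal-gas law: P = nRT/V.
V = 0.227 m³; n = 79.0 mmol = 0.07900 mol; T = 384 °C = 657.1 K; R = 8.314 J/(mol·K).
P = 1901 Pa
1901 Pa × (1 atm / 1.013×10^5 Pa) = 0.01877 atm

0.0188 atm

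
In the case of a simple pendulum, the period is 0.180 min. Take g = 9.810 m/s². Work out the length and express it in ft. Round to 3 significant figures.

95.1 ft

Solving T = 2π√(L/g) for L: L = g·(T/2π)².
T = 0.180 min = 10.80 s; g = 9.810 m/s².
L = 28.98 m
28.98 m × (1 ft / 0.3048 m) = 95.09 ft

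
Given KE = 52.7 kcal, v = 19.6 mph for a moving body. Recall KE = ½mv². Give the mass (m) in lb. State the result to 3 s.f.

12700 lb

Solving KE = ½mv² for m: m = 2·KE/v².
KE = 52.7 kcal = 2.205×10^5 J; v = 19.6 mph = 8.762 m/s.
m = 5744 kg
5744 kg × (1 lb / 0.4536 kg) = 12664 lb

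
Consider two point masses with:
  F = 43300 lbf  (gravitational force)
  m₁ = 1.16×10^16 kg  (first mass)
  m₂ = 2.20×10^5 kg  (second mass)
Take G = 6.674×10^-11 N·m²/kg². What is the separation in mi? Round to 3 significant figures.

0.584 mi

From Newton's law of gravitation: r = √(G·m₁m₂/F).
F = 43300 lbf = 1.926×10^5 N; m₁ = 1.16×10^16 kg; m₂ = 2.20×10^5 kg; G = 6.674×10^-11 N·m²/kg².
r = 940.4 m
940.4 m × (1 mi / 1609 m) = 0.5843 mi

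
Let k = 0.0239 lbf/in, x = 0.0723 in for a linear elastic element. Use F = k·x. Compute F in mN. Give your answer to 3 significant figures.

7.69 mN

Directly: F = kx.
k = 0.0239 lbf/in = 4.186 N/m; x = 0.0723 in = 0.001836 m.
F = 0.007686 N  (the unit combination reduces to kg·m/s² = N)
0.007686 N × (1 mN / 0.001000 N) = 7.686 mN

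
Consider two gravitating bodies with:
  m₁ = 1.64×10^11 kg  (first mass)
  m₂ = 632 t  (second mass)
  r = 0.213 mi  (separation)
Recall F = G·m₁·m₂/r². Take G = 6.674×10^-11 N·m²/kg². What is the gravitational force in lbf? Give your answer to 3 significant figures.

13.2 lbf

Directly: F = Gm₁m₂/r².
m₁ = 1.64×10^11 kg; m₂ = 632 t = 6.320×10^5 kg; r = 0.213 mi = 342.8 m; G = 6.674×10^-11 N·m²/kg².
F = 58.87 N
58.87 N × (1 lbf / 4.448 N) = 13.23 lbf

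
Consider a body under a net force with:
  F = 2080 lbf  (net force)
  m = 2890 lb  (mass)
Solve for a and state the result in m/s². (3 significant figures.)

7.06 m/s²

Solving F = m·a for a: a = F/m.
F = 2080 lbf = 9252 N; m = 2890 lb = 1311 kg.
a = 7.058 m/s²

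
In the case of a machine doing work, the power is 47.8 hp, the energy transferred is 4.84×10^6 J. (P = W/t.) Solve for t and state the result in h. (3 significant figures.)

0.0377 h

Solving P = W/t for t: t = W/P.
P = 47.8 hp = 35644 W; W = 4.84×10^6 J.
t = 135.8 s
135.8 s × (1 h / 3600 s) = 0.03772 h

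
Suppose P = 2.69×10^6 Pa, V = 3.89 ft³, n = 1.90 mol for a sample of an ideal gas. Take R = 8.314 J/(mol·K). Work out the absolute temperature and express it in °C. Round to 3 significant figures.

Rearranging: T = PV/(nR).
P = 2.69×10^6 Pa; V = 3.89 ft³ = 0.1102 m³; n = 1.90 mol; R = 8.314 J/(mol·K).
T = 18758 K
18758 K − 273.15 = 18485 °C

18500 °C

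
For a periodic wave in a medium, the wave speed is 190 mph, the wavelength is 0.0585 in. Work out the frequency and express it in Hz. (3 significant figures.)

Solving v = f·λ for f: f = v/λ.
v = 190 mph = 84.94 m/s; λ = 0.0585 in = 0.001486 m.
f = 57162 Hz

57200 Hz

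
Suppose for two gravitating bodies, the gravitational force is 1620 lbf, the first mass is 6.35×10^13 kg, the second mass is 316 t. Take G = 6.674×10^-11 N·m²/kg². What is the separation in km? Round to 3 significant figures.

0.431 km

Solving F = G·m₁·m₂/r² for r: r = √(G·m₁m₂/F).
F = 1620 lbf = 7206 N; m₁ = 6.35×10^13 kg; m₂ = 316 t = 3.160×10^5 kg; G = 6.674×10^-11 N·m²/kg².
r = 431.1 m
431.1 m × (1 km / 1000 m) = 0.4311 km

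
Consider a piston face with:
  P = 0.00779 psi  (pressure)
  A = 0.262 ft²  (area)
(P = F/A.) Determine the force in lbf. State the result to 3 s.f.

0.294 lbf

Solving P = F/A for F: F = P·A.
P = 0.00779 psi = 53.71 Pa; A = 0.262 ft² = 0.02434 m².
F = 1.307 N
1.307 N × (1 lbf / 4.448 N) = 0.2939 lbf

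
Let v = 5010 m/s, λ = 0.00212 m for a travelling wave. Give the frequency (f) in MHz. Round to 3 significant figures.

2.36 MHz

Rearranging v = f·λ for f: f = v/λ.
v = 5010 m/s; λ = 0.00212 m.
f = 2.363×10^6 Hz
2.363×10^6 Hz × (1 MHz / 1.000×10^6 Hz) = 2.363 MHz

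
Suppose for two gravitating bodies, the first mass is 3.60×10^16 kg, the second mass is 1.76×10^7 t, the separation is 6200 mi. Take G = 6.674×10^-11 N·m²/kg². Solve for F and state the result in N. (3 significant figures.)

From Newton's law of gravitation: F = Gm₁m₂/r².
m₁ = 3.60×10^16 kg; m₂ = 1.76×10^7 t = 1.760×10^10 kg; r = 6200 mi = 9.978×10^6 m; G = 6.674×10^-11 N·m²/kg².
F = 424.7 N

425 N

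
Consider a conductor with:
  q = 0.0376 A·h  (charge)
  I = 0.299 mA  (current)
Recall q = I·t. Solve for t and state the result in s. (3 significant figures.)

4.53×10^5 s

Rearranging: t = q/I.
q = 0.0376 A·h = 135.4 C; I = 0.299 mA = 2.990×10^-4 A.
t = 4.527×10^5 s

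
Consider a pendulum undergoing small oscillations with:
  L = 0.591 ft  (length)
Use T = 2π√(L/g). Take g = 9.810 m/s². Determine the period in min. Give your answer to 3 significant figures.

T is given directly by: T = 2π√(L/g).
L = 0.591 ft = 0.1801 m; g = 9.810 m/s².
T = 0.8514 s
0.8514 s × (1 min / 60.00 s) = 0.01419 min

0.0142 min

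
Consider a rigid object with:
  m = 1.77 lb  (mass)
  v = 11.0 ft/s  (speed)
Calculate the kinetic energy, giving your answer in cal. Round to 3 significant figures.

1.08 cal

KE is given directly by: KE = ½mv².
m = 1.77 lb = 0.8029 kg; v = 11.0 ft/s = 3.353 m/s.
KE = 4.513 J
4.513 J × (1 cal / 4.184 J) = 1.079 cal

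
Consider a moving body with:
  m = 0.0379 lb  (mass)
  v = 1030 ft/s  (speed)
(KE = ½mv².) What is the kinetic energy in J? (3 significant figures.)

847 J

Directly: KE = ½mv².
m = 0.0379 lb = 0.01719 kg; v = 1030 ft/s = 313.9 m/s.
KE = 847.2 J  (the unit combination reduces to kg·m²/s² = J)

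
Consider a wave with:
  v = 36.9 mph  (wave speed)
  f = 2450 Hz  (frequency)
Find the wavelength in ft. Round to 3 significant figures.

0.0221 ft

Rearranging: λ = v/f.
v = 36.9 mph = 16.50 m/s; f = 2450 Hz.
λ = 0.006733 m
0.006733 m × (1 ft / 0.3048 m) = 0.02209 ft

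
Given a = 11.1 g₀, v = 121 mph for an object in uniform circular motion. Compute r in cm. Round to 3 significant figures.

2690 cm

Rearranging a = v²/r for r: r = v²/a.
a = 11.1 g₀ = 108.9 m/s²; v = 121 mph = 54.09 m/s.
r = 26.88 m
26.88 m × (1 cm / 0.01000 m) = 2688 cm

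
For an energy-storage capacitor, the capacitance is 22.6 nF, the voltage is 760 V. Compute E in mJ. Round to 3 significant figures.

6.53 mJ

Directly: E = ½CV².
C = 22.6 nF = 2.260×10^-8 F; V = 760 V.
E = 0.006527 J
0.006527 J × (1 mJ / 0.001000 J) = 6.527 mJ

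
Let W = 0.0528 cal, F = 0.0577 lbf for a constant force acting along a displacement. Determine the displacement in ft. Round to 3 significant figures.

Rearranging W = F·d for d: d = W/F.
W = 0.0528 cal = 0.2209 J; F = 0.0577 lbf = 0.2567 N.
d = 0.8607 m
0.8607 m × (1 ft / 0.3048 m) = 2.824 ft

2.82 ft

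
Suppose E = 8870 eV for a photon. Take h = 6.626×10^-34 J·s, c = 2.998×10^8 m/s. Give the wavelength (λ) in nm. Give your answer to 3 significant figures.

0.140 nm

Rearranging E = h·c/λ for λ: λ = hc/E.
E = 8870 eV = 1.421×10^-15 J; h = 6.626×10^-34 J·s; c = 2.998×10^8 m/s.
λ = 1.398×10^-10 m
1.398×10^-10 m × (1 nm / 1.000×10^-9 m) = 0.1398 nm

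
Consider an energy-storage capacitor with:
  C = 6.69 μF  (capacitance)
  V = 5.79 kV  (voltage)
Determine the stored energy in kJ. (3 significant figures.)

0.112 kJ

Directly: E = ½CV².
C = 6.69 μF = 6.690×10^-6 F; V = 5.79 kV = 5790 V.
E = 112.1 J  (the unit combination reduces to kg·m²/s² = J)
112.1 J × (1 kJ / 1000 J) = 0.1121 kJ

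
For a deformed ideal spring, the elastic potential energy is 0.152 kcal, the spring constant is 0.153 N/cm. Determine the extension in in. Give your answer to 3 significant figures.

359 in

Rearranging U = ½k·x² for x: x = √(2U/k).
U = 0.152 kcal = 636.0 J; k = 0.153 N/cm = 15.30 N/m.
x = 9.118 m
9.118 m × (1 in / 0.02540 m) = 359.0 in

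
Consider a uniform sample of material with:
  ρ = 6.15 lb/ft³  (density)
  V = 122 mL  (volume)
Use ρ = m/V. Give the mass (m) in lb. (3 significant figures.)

Rearranging: m = ρV.
ρ = 6.15 lb/ft³ = 98.51 kg/m³; V = 122 mL = 1.220×10^-4 m³.
m = 0.01202 kg
0.01202 kg × (1 lb / 0.4536 kg) = 0.02650 lb

0.0265 lb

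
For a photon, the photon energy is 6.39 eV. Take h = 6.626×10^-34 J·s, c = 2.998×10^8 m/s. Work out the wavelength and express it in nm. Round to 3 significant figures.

Rearranging: λ = hc/E.
E = 6.39 eV = 1.024×10^-18 J; h = 6.626×10^-34 J·s; c = 2.998×10^8 m/s.
λ = 1.940×10^-7 m
1.940×10^-7 m × (1 nm / 1.000×10^-9 m) = 194.0 nm

194 nm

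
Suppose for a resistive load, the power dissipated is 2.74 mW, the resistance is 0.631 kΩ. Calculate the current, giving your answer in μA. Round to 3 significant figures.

2080 μA

Rearranging: I = √(P/R).
P = 2.74 mW = 0.002740 W; R = 0.631 kΩ = 631.0 Ω.
I = 0.002084 A
0.002084 A × (1 μA / 1.000×10^-6 A) = 2084 μA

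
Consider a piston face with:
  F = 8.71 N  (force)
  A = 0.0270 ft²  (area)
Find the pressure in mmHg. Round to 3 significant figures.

26.0 mmHg

Directly: P = F/A.
F = 8.71 N; A = 0.0270 ft² = 0.002508 m².
P = 3472 Pa
3472 Pa × (1 mmHg / 133.3 Pa) = 26.04 mmHg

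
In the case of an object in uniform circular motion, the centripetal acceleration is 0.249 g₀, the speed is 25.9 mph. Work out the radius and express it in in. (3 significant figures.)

Rearranging: r = v²/a.
a = 0.249 g₀ = 2.442 m/s²; v = 25.9 mph = 11.58 m/s.
r = 54.90 m
54.90 m × (1 in / 0.02540 m) = 2161 in

2160 in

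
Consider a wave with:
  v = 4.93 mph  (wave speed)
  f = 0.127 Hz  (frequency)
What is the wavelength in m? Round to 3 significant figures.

17.4 m

Solving v = f·λ for λ: λ = v/f.
v = 4.93 mph = 2.204 m/s; f = 0.127 Hz.
λ = 17.35 m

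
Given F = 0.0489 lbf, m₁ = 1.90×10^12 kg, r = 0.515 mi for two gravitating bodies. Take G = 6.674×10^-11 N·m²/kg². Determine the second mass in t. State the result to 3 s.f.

1.18 t

From Newton's law of gravitation: m₂ = F·r²/(G·m₁).
F = 0.0489 lbf = 0.2175 N; m₁ = 1.90×10^12 kg; r = 0.515 mi = 828.8 m; G = 6.674×10^-11 N·m²/kg².
m₂ = 1178 kg
1178 kg × (1 t / 1000 kg) = 1.178 t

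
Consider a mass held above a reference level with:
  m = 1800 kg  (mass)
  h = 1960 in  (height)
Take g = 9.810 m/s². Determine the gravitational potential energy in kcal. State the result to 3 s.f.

210 kcal

Directly: PE = mgh.
m = 1800 kg; h = 1960 in = 49.78 m; g = 9.810 m/s².
PE = 8.791×10^5 J
8.791×10^5 J × (1 kcal / 4184 J) = 210.1 kcal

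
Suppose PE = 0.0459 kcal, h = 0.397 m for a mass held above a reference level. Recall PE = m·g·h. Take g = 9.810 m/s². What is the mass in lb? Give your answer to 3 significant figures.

109 lb

Rearranging PE = m·g·h for m: m = PE/(g·h).
PE = 0.0459 kcal = 192.0 J; h = 0.397 m; g = 9.810 m/s².
m = 49.31 kg
49.31 kg × (1 lb / 0.4536 kg) = 108.7 lb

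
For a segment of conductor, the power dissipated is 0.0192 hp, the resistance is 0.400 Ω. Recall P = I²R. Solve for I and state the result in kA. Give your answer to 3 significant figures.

0.00598 kA

Rearranging P = I²R for I: I = √(P/R).
P = 0.0192 hp = 14.32 W; R = 0.400 Ω.
I = 5.983 A
5.983 A × (1 kA / 1000 A) = 0.005983 kA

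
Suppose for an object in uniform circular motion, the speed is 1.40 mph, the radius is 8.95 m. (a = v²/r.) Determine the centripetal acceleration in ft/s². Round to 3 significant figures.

Directly: a = v²/r.
v = 1.40 mph = 0.6259 m/s; r = 8.95 m.
a = 0.04376 m/s²
0.04376 m/s² × (1 ft/s² / 0.3048 m/s²) = 0.1436 ft/s²

0.144 ft/s²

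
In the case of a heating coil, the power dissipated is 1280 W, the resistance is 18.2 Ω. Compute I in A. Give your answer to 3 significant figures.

Solving P = I²R for I: I = √(P/R).
P = 1280 W; R = 18.2 Ω.
I = 8.386 A

8.39 A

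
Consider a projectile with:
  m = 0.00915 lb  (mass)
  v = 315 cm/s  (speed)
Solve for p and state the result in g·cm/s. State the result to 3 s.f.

Directly: p = mv.
m = 0.00915 lb = 0.004150 kg; v = 315 cm/s = 3.150 m/s.
p = 0.01307 kg·m/s
0.01307 kg·m/s × (1 g·cm/s / 1.000×10^-5 kg·m/s) = 1307 g·cm/s

1310 g·cm/s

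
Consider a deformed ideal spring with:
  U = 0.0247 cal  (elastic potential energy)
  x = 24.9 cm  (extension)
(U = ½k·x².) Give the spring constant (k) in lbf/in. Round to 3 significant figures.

Rearranging U = ½k·x² for k: k = 2U/x².
U = 0.0247 cal = 0.1033 J; x = 24.9 cm = 0.2490 m.
k = 3.334 N/m
3.334 N/m × (1 lbf/in / 175.1 N/m) = 0.01904 lbf/in

0.0190 lbf/in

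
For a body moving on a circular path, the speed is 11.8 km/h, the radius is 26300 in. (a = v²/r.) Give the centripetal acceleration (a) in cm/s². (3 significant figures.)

Directly: a = v²/r.
v = 11.8 km/h = 3.278 m/s; r = 26300 in = 668.0 m.
a = 0.01608 m/s²
0.01608 m/s² × (1 cm/s² / 0.01000 m/s²) = 1.608 cm/s²

1.61 cm/s²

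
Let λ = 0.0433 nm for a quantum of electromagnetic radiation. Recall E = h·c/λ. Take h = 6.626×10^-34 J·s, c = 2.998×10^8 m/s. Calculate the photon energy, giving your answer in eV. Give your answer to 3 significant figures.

28600 eV

Directly: E = hc/λ.
λ = 0.0433 nm = 4.330×10^-11 m; h = 6.626×10^-34 J·s; c = 2.998×10^8 m/s.
E = 4.588×10^-15 J  (the unit combination reduces to kg·m²/s² = J)
4.588×10^-15 J × (1 eV / 1.602×10^-19 J) = 28634 eV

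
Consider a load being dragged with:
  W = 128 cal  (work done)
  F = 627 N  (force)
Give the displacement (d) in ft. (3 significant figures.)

Rearranging: d = W/F.
W = 128 cal = 535.6 J; F = 627 N.
d = 0.8541 m
0.8541 m × (1 ft / 0.3048 m) = 2.802 ft

2.80 ft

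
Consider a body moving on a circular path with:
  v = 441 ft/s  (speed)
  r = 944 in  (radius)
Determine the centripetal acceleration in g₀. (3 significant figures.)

76.8 g₀

Directly: a = v²/r.
v = 441 ft/s = 134.4 m/s; r = 944 in = 23.98 m.
a = 753.5 m/s²
753.5 m/s² × (1 g₀ / 9.807 m/s²) = 76.84 g₀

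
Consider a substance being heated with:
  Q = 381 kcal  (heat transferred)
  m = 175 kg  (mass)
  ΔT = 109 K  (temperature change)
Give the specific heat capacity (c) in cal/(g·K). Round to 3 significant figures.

0.0200 cal/(g·K)

Rearranging Q = m·c·ΔT for c: c = Q/(m·ΔT).
Q = 381 kcal = 1.594×10^6 J; m = 175 kg; ΔT = 109 K.
c = 83.57 J/(kg·K)
83.57 J/(kg·K) × (1 cal/(g·K) / 4184 J/(kg·K)) = 0.01997 cal/(g·K)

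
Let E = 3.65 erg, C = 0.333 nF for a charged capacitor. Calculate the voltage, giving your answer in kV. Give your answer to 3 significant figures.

Rearranging E = ½C·V² for V: V = √(2E/C).
E = 3.65 erg = 3.650×10^-7 J; C = 0.333 nF = 3.330×10^-10 F.
V = 46.82 V
46.82 V × (1 kV / 1000 V) = 0.04682 kV

0.0468 kV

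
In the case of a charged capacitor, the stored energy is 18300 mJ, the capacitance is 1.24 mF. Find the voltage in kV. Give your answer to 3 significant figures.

0.172 kV

Rearranging E = ½C·V² for V: V = √(2E/C).
E = 18300 mJ = 18.30 J; C = 1.24 mF = 0.001240 F.
V = 171.8 V
171.8 V × (1 kV / 1000 V) = 0.1718 kV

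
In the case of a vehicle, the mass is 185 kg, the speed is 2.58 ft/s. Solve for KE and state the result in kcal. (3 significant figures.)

Directly: KE = ½mv².
m = 185 kg; v = 2.58 ft/s = 0.7864 m/s.
KE = 57.20 J  (the unit combination reduces to kg·m²/s² = J)
57.20 J × (1 kcal / 4184 J) = 0.01367 kcal

0.0137 kcal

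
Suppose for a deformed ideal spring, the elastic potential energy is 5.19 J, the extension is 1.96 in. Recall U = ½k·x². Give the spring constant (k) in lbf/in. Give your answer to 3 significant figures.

23.9 lbf/in

Rearranging U = ½k·x² for k: k = 2U/x².
U = 5.19 J; x = 1.96 in = 0.04978 m.
k = 4188 N/m
4188 N/m × (1 lbf/in / 175.1 N/m) = 23.91 lbf/in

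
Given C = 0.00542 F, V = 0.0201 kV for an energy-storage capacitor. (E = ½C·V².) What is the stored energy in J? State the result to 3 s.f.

Directly: E = ½CV².
C = 0.00542 F; V = 0.0201 kV = 20.10 V.
E = 1.095 J  (the unit combination reduces to kg·m²/s² = J)

1.09 J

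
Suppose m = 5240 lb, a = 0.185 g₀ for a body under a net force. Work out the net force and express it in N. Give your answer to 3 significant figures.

4310 N

From Newton's second law: F = m·a.
m = 5240 lb = 2377 kg; a = 0.185 g₀ = 1.814 m/s².
F = 4312 N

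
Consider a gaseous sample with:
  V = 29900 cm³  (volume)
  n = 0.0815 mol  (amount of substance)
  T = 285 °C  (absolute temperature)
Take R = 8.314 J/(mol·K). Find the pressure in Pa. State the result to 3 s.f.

12600 Pa

From the ideal-gas law: P = nRT/V.
V = 29900 cm³ = 0.02990 m³; n = 0.0815 mol; T = 285 °C = 558.1 K; R = 8.314 J/(mol·K).
P = 12649 Pa  (the unit combination reduces to kg/(m·s²) = Pa)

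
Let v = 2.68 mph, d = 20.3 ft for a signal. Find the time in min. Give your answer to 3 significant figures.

Rearranging: t = d/v.
v = 2.68 mph = 1.198 m/s; d = 20.3 ft = 6.187 m.
t = 5.165 s
5.165 s × (1 min / 60.00 s) = 0.08608 min

0.0861 min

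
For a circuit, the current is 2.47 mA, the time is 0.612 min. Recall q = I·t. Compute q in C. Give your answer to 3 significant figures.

0.0907 C

Directly: q = It.
I = 2.47 mA = 0.002470 A; t = 0.612 min = 36.72 s.
q = 0.09070 C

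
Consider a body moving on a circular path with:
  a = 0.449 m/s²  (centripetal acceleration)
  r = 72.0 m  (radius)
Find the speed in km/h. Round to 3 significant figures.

20.5 km/h

Rearranging: v = √(a·r).
a = 0.449 m/s²; r = 72.0 m.
v = 5.686 m/s
5.686 m/s × (1 km/h / 0.2778 m/s) = 20.47 km/h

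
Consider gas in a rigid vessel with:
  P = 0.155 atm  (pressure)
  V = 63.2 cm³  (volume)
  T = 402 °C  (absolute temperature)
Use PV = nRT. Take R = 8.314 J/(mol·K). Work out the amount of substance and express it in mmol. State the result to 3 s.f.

Rearranging: n = PV/(RT).
P = 0.155 atm = 15705 Pa; V = 63.2 cm³ = 6.320×10^-5 m³; T = 402 °C = 675.1 K; R = 8.314 J/(mol·K).
n = 1.768×10^-4 mol
1.768×10^-4 mol × (1 mmol / 0.001000 mol) = 0.1768 mmol

0.177 mmol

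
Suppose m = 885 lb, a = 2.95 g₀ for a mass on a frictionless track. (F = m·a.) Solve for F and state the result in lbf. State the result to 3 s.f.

2610 lbf

Directly: F = m·a.
m = 885 lb = 401.4 kg; a = 2.95 g₀ = 28.93 m/s².
F = 11613 N  (the unit combination reduces to kg·m/s² = N)
11613 N × (1 lbf / 4.448 N) = 2611 lbf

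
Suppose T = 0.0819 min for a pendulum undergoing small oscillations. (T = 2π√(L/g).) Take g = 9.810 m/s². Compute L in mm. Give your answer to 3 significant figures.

Rearranging: L = g·(T/2π)².
T = 0.0819 min = 4.914 s; g = 9.810 m/s².
L = 6.000 m
6.000 m × (1 mm / 0.001000 m) = 6000 mm

6000 mm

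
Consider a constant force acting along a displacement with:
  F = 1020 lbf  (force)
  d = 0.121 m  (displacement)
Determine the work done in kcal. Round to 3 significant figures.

Directly: W = F·d.
F = 1020 lbf = 4537 N; d = 0.121 m.
W = 549.0 J
549.0 J × (1 kcal / 4184 J) = 0.1312 kcal

0.131 kcal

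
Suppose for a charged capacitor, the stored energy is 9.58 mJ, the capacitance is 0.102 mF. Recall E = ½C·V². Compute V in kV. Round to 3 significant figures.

0.0137 kV

Rearranging: V = √(2E/C).
E = 9.58 mJ = 0.009580 J; C = 0.102 mF = 1.020×10^-4 F.
V = 13.71 V
13.71 V × (1 kV / 1000 V) = 0.01371 kV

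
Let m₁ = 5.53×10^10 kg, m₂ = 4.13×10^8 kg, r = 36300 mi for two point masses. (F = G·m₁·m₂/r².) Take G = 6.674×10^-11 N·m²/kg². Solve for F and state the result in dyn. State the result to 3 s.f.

Directly: F = Gm₁m₂/r².
m₁ = 5.53×10^10 kg; m₂ = 4.13×10^8 kg; r = 36300 mi = 5.842×10^7 m; G = 6.674×10^-11 N·m²/kg².
F = 4.466×10^-7 N  (the unit combination reduces to kg·m/s² = N)
4.466×10^-7 N × (1 dyn / 1.000×10^-5 N) = 0.04466 dyn

0.0447 dyn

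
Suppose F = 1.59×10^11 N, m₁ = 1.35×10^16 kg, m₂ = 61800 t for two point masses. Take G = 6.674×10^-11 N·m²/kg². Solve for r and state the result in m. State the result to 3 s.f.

18.7 m

From Newton's law of gravitation: r = √(G·m₁m₂/F).
F = 1.59×10^11 N; m₁ = 1.35×10^16 kg; m₂ = 61800 t = 6.180×10^7 kg; G = 6.674×10^-11 N·m²/kg².
r = 18.71 m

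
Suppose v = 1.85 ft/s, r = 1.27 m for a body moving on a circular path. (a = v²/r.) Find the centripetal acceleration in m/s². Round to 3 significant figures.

0.250 m/s²

Directly: a = v²/r.
v = 1.85 ft/s = 0.5639 m/s; r = 1.27 m.
a = 0.2504 m/s²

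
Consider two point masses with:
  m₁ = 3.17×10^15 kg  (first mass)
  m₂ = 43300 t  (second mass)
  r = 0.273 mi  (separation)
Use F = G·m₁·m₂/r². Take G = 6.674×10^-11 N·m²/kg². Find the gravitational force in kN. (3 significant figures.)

Directly: F = Gm₁m₂/r².
m₁ = 3.17×10^15 kg; m₂ = 43300 t = 4.330×10^7 kg; r = 0.273 mi = 439.4 m; G = 6.674×10^-11 N·m²/kg².
F = 4.746×10^7 N  (the unit combination reduces to kg·m/s² = N)
4.746×10^7 N × (1 kN / 1000 N) = 47458 kN

47500 kN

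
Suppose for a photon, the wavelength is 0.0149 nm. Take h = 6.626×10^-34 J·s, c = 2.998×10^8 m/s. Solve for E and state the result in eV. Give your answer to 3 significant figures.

E is given directly by: E = hc/λ.
λ = 0.0149 nm = 1.490×10^-11 m; h = 6.626×10^-34 J·s; c = 2.998×10^8 m/s.
E = 1.333×10^-14 J  (the unit combination reduces to kg·m²/s² = J)
1.333×10^-14 J × (1 eV / 1.602×10^-19 J) = 83212 eV

83200 eV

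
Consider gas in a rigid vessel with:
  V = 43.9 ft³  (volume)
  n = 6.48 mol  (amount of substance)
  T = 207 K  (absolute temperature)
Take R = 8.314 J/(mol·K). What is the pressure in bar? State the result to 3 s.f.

Directly: P = nRT/V.
V = 43.9 ft³ = 1.243 m³; n = 6.48 mol; T = 207 K; R = 8.314 J/(mol·K).
P = 8971 Pa
8971 Pa × (1 bar / 1.000×10^5 Pa) = 0.08971 bar

0.0897 bar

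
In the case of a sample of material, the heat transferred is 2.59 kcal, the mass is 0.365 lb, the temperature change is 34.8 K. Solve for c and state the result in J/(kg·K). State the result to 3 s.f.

1880 J/(kg·K)

Solving Q = m·c·ΔT for c: c = Q/(m·ΔT).
Q = 2.59 kcal = 10837 J; m = 0.365 lb = 0.1656 kg; ΔT = 34.8 K.
c = 1881 J/(kg·K)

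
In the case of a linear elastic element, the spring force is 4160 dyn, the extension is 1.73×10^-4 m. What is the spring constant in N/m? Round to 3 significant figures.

From Hooke's law: k = F/x.
F = 4160 dyn = 0.04160 N; x = 1.73×10^-4 m.
k = 240.5 N/m

240 N/m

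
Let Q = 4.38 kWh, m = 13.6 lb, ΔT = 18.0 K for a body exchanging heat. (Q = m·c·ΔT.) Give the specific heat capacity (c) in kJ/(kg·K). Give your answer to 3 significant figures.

Rearranging Q = m·c·ΔT for c: c = Q/(m·ΔT).
Q = 4.38 kWh = 1.577×10^7 J; m = 13.6 lb = 6.169 kg; ΔT = 18.0 K.
c = 1.420×10^5 J/(kg·K)
1.420×10^5 J/(kg·K) × (1 kJ/(kg·K) / 1000 J/(kg·K)) = 142.0 kJ/(kg·K)

142 kJ/(kg·K)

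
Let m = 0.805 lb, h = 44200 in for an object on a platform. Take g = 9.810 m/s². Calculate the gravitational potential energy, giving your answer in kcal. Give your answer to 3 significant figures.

0.961 kcal

PE is given directly by: PE = mgh.
m = 0.805 lb = 0.3651 kg; h = 44200 in = 1123 m; g = 9.810 m/s².
PE = 4021 J  (the unit combination reduces to kg·m²/s² = J)
4021 J × (1 kcal / 4184 J) = 0.9612 kcal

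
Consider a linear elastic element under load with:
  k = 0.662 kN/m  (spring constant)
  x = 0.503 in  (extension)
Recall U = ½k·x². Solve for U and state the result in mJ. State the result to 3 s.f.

54.0 mJ

Directly: U = ½kx².
k = 0.662 kN/m = 662.0 N/m; x = 0.503 in = 0.01278 m.
U = 0.05403 J
0.05403 J × (1 mJ / 0.001000 J) = 54.03 mJ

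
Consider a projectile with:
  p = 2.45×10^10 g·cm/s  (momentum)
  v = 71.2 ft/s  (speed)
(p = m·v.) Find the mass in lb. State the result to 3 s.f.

24900 lb

Solving p = m·v for m: m = p/v.
p = 2.45×10^10 g·cm/s = 2.450×10^5 kg·m/s; v = 71.2 ft/s = 21.70 m/s.
m = 11289 kg
11289 kg × (1 lb / 0.4536 kg) = 24889 lb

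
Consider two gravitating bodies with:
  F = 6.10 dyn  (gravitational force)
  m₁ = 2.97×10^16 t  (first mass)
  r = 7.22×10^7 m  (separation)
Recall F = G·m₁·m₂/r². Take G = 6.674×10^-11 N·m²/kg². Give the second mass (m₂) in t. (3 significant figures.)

0.160 t

Rearranging: m₂ = F·r²/(G·m₁).
F = 6.10 dyn = 6.100×10^-5 N; m₁ = 2.97×10^16 t = 2.970×10^19 kg; r = 7.22×10^7 m; G = 6.674×10^-11 N·m²/kg².
m₂ = 160.4 kg
160.4 kg × (1 t / 1000 kg) = 0.1604 t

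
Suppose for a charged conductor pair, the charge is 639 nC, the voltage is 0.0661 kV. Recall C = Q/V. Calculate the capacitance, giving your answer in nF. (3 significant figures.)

9.67 nF

Directly: C = Q/V.
Q = 639 nC = 6.390×10^-7 C; V = 0.0661 kV = 66.10 V.
C = 9.667×10^-9 F
9.667×10^-9 F × (1 nF / 1.000×10^-9 F) = 9.667 nF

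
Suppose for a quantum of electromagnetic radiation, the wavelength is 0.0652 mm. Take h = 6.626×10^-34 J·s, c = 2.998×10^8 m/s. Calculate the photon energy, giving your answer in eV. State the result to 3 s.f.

Directly: E = hc/λ.
λ = 0.0652 mm = 6.520×10^-5 m; h = 6.626×10^-34 J·s; c = 2.998×10^8 m/s.
E = 3.047×10^-21 J  (the unit combination reduces to kg·m²/s² = J)
3.047×10^-21 J × (1 eV / 1.602×10^-19 J) = 0.01902 eV

0.0190 eV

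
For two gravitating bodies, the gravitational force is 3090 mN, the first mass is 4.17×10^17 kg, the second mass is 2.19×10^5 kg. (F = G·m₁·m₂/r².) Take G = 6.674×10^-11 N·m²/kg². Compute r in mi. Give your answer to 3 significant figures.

From Newton's law of gravitation: r = √(G·m₁m₂/F).
F = 3090 mN = 3.090 N; m₁ = 4.17×10^17 kg; m₂ = 2.19×10^5 kg; G = 6.674×10^-11 N·m²/kg².
r = 1.404×10^6 m
1.404×10^6 m × (1 mi / 1609 m) = 872.7 mi

873 mi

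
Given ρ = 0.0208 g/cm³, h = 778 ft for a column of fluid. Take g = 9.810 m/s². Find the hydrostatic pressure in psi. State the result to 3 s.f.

Directly: P = ρgh.
ρ = 0.0208 g/cm³ = 20.80 kg/m³; h = 778 ft = 237.1 m; g = 9.810 m/s².
P = 48387 Pa
48387 Pa × (1 psi / 6895 Pa) = 7.018 psi

7.02 psi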